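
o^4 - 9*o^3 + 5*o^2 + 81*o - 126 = (o - 7)*(o - 3)*(o - 2)*(o + 3)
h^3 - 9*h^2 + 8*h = h*(h - 8)*(h - 1)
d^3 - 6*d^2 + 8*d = d*(d - 4)*(d - 2)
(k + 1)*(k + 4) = k^2 + 5*k + 4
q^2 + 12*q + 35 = (q + 5)*(q + 7)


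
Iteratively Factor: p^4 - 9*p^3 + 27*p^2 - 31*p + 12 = (p - 1)*(p^3 - 8*p^2 + 19*p - 12) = (p - 3)*(p - 1)*(p^2 - 5*p + 4) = (p - 4)*(p - 3)*(p - 1)*(p - 1)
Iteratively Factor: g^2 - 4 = (g + 2)*(g - 2)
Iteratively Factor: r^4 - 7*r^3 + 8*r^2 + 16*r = (r)*(r^3 - 7*r^2 + 8*r + 16) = r*(r - 4)*(r^2 - 3*r - 4) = r*(r - 4)*(r + 1)*(r - 4)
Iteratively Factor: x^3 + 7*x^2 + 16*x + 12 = (x + 2)*(x^2 + 5*x + 6) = (x + 2)*(x + 3)*(x + 2)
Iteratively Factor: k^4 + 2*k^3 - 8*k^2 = (k)*(k^3 + 2*k^2 - 8*k) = k*(k + 4)*(k^2 - 2*k) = k*(k - 2)*(k + 4)*(k)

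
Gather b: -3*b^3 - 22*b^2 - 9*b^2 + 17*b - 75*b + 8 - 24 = -3*b^3 - 31*b^2 - 58*b - 16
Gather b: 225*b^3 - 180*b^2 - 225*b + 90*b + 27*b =225*b^3 - 180*b^2 - 108*b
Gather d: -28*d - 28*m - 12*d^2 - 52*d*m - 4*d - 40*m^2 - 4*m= -12*d^2 + d*(-52*m - 32) - 40*m^2 - 32*m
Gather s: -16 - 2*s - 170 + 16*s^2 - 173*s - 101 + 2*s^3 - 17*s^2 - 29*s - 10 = 2*s^3 - s^2 - 204*s - 297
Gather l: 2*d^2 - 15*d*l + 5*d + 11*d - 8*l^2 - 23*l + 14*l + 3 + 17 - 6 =2*d^2 + 16*d - 8*l^2 + l*(-15*d - 9) + 14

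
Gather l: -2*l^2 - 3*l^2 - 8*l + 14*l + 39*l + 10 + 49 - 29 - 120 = -5*l^2 + 45*l - 90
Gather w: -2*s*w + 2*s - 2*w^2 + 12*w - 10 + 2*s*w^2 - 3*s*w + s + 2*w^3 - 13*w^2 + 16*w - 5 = 3*s + 2*w^3 + w^2*(2*s - 15) + w*(28 - 5*s) - 15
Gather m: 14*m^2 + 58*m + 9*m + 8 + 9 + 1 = 14*m^2 + 67*m + 18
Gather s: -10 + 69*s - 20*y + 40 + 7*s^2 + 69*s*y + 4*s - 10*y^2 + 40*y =7*s^2 + s*(69*y + 73) - 10*y^2 + 20*y + 30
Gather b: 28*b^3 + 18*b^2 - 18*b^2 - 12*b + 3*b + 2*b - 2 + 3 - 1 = 28*b^3 - 7*b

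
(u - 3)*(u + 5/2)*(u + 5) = u^3 + 9*u^2/2 - 10*u - 75/2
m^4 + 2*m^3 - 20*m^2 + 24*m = m*(m - 2)^2*(m + 6)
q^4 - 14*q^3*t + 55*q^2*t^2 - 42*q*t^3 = q*(q - 7*t)*(q - 6*t)*(q - t)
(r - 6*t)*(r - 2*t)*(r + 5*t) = r^3 - 3*r^2*t - 28*r*t^2 + 60*t^3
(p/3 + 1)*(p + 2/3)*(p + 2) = p^3/3 + 17*p^2/9 + 28*p/9 + 4/3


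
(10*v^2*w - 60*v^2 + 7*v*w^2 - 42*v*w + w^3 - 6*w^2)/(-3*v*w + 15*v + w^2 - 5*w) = (-10*v^2*w + 60*v^2 - 7*v*w^2 + 42*v*w - w^3 + 6*w^2)/(3*v*w - 15*v - w^2 + 5*w)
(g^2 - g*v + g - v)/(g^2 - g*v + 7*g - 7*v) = (g + 1)/(g + 7)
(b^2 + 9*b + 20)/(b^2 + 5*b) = (b + 4)/b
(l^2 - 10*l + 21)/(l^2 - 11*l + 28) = (l - 3)/(l - 4)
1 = 1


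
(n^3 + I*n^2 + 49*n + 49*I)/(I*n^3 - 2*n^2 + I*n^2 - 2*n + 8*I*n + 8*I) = (-I*n^3 + n^2 - 49*I*n + 49)/(n^3 + n^2*(1 + 2*I) + 2*n*(4 + I) + 8)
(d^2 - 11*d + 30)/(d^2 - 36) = (d - 5)/(d + 6)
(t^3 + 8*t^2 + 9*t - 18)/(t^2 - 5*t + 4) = (t^2 + 9*t + 18)/(t - 4)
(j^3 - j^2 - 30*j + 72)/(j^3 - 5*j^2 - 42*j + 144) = (j - 4)/(j - 8)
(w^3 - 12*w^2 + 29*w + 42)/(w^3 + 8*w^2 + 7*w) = (w^2 - 13*w + 42)/(w*(w + 7))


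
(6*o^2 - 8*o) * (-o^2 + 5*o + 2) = -6*o^4 + 38*o^3 - 28*o^2 - 16*o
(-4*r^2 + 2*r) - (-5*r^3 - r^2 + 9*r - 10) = 5*r^3 - 3*r^2 - 7*r + 10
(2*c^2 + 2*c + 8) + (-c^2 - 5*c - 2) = c^2 - 3*c + 6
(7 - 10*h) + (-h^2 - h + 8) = -h^2 - 11*h + 15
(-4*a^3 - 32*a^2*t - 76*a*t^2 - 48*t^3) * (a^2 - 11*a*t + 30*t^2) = -4*a^5 + 12*a^4*t + 156*a^3*t^2 - 172*a^2*t^3 - 1752*a*t^4 - 1440*t^5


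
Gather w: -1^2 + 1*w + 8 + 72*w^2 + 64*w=72*w^2 + 65*w + 7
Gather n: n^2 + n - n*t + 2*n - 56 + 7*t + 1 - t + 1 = n^2 + n*(3 - t) + 6*t - 54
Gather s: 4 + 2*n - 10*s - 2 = 2*n - 10*s + 2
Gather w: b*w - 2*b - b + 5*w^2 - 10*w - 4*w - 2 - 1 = -3*b + 5*w^2 + w*(b - 14) - 3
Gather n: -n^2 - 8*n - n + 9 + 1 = -n^2 - 9*n + 10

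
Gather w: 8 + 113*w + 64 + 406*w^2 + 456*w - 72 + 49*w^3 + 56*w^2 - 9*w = 49*w^3 + 462*w^2 + 560*w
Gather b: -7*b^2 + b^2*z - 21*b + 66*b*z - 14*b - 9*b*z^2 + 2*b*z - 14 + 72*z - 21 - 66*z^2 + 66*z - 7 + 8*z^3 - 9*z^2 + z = b^2*(z - 7) + b*(-9*z^2 + 68*z - 35) + 8*z^3 - 75*z^2 + 139*z - 42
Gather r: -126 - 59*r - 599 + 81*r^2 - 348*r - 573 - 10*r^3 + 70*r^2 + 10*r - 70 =-10*r^3 + 151*r^2 - 397*r - 1368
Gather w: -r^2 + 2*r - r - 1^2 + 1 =-r^2 + r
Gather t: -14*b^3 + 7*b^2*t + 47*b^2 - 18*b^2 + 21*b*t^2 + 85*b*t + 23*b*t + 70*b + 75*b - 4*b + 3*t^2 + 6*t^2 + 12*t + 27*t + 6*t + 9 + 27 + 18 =-14*b^3 + 29*b^2 + 141*b + t^2*(21*b + 9) + t*(7*b^2 + 108*b + 45) + 54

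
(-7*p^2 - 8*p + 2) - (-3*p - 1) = -7*p^2 - 5*p + 3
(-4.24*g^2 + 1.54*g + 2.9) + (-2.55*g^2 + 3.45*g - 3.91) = -6.79*g^2 + 4.99*g - 1.01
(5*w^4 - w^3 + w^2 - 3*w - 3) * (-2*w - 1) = -10*w^5 - 3*w^4 - w^3 + 5*w^2 + 9*w + 3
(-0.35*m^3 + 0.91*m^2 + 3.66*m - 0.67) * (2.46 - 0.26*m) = 0.091*m^4 - 1.0976*m^3 + 1.287*m^2 + 9.1778*m - 1.6482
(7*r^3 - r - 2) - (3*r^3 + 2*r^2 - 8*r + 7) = 4*r^3 - 2*r^2 + 7*r - 9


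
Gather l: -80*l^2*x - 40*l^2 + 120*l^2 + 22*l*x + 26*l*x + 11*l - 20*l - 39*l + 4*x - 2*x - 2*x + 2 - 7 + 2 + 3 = l^2*(80 - 80*x) + l*(48*x - 48)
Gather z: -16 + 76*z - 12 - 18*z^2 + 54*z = -18*z^2 + 130*z - 28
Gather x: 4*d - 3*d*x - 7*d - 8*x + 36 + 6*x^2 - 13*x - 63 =-3*d + 6*x^2 + x*(-3*d - 21) - 27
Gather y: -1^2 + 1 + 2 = 2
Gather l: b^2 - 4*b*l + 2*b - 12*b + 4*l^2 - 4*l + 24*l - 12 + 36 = b^2 - 10*b + 4*l^2 + l*(20 - 4*b) + 24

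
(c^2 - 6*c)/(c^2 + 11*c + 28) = c*(c - 6)/(c^2 + 11*c + 28)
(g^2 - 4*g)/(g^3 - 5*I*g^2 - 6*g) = (4 - g)/(-g^2 + 5*I*g + 6)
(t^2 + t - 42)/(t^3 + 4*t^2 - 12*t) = (t^2 + t - 42)/(t*(t^2 + 4*t - 12))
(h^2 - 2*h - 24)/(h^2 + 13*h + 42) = (h^2 - 2*h - 24)/(h^2 + 13*h + 42)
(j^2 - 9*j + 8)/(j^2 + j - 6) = (j^2 - 9*j + 8)/(j^2 + j - 6)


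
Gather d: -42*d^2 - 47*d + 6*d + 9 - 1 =-42*d^2 - 41*d + 8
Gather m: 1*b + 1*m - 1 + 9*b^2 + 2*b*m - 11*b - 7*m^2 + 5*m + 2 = 9*b^2 - 10*b - 7*m^2 + m*(2*b + 6) + 1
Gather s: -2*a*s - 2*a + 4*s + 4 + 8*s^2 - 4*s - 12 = -2*a*s - 2*a + 8*s^2 - 8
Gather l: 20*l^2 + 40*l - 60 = 20*l^2 + 40*l - 60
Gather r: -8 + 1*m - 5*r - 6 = m - 5*r - 14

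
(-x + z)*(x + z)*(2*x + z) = -2*x^3 - x^2*z + 2*x*z^2 + z^3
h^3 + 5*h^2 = h^2*(h + 5)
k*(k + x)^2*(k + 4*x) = k^4 + 6*k^3*x + 9*k^2*x^2 + 4*k*x^3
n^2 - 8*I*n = n*(n - 8*I)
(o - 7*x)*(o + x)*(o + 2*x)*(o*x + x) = o^4*x - 4*o^3*x^2 + o^3*x - 19*o^2*x^3 - 4*o^2*x^2 - 14*o*x^4 - 19*o*x^3 - 14*x^4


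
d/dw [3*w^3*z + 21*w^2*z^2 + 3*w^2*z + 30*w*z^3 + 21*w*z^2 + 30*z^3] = 3*z*(3*w^2 + 14*w*z + 2*w + 10*z^2 + 7*z)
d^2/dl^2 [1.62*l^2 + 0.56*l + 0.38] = 3.24000000000000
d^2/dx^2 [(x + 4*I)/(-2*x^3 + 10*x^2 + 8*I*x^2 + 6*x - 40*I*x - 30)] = (-(x + 4*I)*(-3*x^2 + 10*x + 8*I*x + 3 - 20*I)^2 + (3*x^2 - 10*x - 8*I*x - (x + 4*I)*(-3*x + 5 + 4*I) - 3 + 20*I)*(x^3 - 5*x^2 - 4*I*x^2 - 3*x + 20*I*x + 15))/(x^3 - 5*x^2 - 4*I*x^2 - 3*x + 20*I*x + 15)^3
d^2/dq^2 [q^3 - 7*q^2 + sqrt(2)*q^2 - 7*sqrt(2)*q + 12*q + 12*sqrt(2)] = 6*q - 14 + 2*sqrt(2)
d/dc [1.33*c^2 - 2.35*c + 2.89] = 2.66*c - 2.35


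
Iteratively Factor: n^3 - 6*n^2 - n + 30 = (n - 5)*(n^2 - n - 6) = (n - 5)*(n + 2)*(n - 3)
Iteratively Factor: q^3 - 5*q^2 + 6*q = (q - 3)*(q^2 - 2*q) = (q - 3)*(q - 2)*(q)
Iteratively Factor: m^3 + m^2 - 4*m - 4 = (m + 2)*(m^2 - m - 2) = (m - 2)*(m + 2)*(m + 1)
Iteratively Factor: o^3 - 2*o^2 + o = (o - 1)*(o^2 - o) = o*(o - 1)*(o - 1)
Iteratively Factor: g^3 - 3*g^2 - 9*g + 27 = (g - 3)*(g^2 - 9) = (g - 3)*(g + 3)*(g - 3)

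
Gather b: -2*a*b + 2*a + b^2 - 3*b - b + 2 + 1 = 2*a + b^2 + b*(-2*a - 4) + 3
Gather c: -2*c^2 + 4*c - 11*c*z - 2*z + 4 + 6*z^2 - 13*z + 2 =-2*c^2 + c*(4 - 11*z) + 6*z^2 - 15*z + 6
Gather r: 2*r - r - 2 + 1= r - 1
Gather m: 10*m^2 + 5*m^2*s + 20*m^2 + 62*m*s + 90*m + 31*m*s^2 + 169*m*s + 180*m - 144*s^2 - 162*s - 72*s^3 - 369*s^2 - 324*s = m^2*(5*s + 30) + m*(31*s^2 + 231*s + 270) - 72*s^3 - 513*s^2 - 486*s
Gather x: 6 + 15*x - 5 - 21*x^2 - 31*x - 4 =-21*x^2 - 16*x - 3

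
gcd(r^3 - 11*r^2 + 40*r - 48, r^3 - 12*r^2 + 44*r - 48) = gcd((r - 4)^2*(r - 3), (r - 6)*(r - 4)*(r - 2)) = r - 4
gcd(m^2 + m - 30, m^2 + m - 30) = m^2 + m - 30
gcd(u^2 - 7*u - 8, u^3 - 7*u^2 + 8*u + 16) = u + 1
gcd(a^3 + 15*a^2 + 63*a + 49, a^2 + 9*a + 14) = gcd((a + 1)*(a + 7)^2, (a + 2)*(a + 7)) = a + 7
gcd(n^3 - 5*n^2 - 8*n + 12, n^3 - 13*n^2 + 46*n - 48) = 1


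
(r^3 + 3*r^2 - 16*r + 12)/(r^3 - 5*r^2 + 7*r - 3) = (r^2 + 4*r - 12)/(r^2 - 4*r + 3)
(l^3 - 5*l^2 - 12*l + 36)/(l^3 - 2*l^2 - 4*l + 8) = (l^2 - 3*l - 18)/(l^2 - 4)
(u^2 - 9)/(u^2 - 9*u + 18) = (u + 3)/(u - 6)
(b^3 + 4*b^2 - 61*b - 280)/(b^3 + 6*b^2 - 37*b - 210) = (b - 8)/(b - 6)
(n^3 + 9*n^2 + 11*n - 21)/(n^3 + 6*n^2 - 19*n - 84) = (n - 1)/(n - 4)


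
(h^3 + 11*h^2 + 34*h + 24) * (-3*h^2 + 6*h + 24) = -3*h^5 - 27*h^4 - 12*h^3 + 396*h^2 + 960*h + 576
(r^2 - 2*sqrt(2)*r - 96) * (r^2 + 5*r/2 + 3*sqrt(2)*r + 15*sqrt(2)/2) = r^4 + sqrt(2)*r^3 + 5*r^3/2 - 108*r^2 + 5*sqrt(2)*r^2/2 - 288*sqrt(2)*r - 270*r - 720*sqrt(2)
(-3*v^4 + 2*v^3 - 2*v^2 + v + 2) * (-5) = 15*v^4 - 10*v^3 + 10*v^2 - 5*v - 10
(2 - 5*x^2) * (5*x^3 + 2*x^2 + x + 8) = -25*x^5 - 10*x^4 + 5*x^3 - 36*x^2 + 2*x + 16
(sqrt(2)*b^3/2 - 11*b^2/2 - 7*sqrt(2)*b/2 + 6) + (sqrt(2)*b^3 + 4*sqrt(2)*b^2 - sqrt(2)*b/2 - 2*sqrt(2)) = 3*sqrt(2)*b^3/2 - 11*b^2/2 + 4*sqrt(2)*b^2 - 4*sqrt(2)*b - 2*sqrt(2) + 6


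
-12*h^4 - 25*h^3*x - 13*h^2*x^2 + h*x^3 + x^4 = (-4*h + x)*(h + x)^2*(3*h + x)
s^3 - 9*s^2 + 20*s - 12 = (s - 6)*(s - 2)*(s - 1)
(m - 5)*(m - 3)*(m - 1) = m^3 - 9*m^2 + 23*m - 15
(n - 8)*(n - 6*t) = n^2 - 6*n*t - 8*n + 48*t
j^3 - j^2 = j^2*(j - 1)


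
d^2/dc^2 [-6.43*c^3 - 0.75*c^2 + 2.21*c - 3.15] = -38.58*c - 1.5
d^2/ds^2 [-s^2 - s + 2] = -2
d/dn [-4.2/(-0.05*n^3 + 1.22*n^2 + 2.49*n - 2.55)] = (-0.63*n^2 + 10.248*n + 10.458)/(0.05*n^3 - 1.22*n^2 - 2.49*n + 2.55)^2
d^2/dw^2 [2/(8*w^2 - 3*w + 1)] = 4*(-64*w^2 + 24*w + (16*w - 3)^2 - 8)/(8*w^2 - 3*w + 1)^3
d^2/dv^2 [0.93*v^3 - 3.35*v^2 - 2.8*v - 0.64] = 5.58*v - 6.7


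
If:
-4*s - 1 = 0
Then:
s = -1/4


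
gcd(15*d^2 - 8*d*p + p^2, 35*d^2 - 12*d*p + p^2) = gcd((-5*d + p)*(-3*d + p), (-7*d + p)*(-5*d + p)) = -5*d + p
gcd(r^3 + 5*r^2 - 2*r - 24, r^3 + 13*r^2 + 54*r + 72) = r^2 + 7*r + 12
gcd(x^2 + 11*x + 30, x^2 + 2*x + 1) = 1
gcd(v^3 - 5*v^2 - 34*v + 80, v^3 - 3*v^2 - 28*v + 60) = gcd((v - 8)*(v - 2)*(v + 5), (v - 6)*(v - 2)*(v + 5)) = v^2 + 3*v - 10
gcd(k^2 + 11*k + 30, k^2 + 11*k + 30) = k^2 + 11*k + 30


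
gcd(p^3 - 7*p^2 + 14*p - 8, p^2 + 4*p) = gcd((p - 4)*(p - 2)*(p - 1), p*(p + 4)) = 1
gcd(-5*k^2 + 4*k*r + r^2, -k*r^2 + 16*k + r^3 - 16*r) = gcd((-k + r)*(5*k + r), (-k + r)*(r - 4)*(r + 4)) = -k + r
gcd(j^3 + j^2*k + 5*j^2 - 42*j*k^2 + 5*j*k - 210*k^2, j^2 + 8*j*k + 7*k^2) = j + 7*k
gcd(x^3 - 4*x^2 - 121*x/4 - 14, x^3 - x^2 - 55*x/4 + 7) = x + 7/2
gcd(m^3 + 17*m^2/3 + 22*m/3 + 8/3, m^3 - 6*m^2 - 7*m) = m + 1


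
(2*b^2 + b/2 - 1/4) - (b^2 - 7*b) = b^2 + 15*b/2 - 1/4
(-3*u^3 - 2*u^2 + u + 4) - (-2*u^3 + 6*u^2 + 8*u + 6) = -u^3 - 8*u^2 - 7*u - 2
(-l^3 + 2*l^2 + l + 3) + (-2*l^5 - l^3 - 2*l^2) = -2*l^5 - 2*l^3 + l + 3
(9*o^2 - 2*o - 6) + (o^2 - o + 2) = 10*o^2 - 3*o - 4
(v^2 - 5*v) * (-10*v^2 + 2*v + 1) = -10*v^4 + 52*v^3 - 9*v^2 - 5*v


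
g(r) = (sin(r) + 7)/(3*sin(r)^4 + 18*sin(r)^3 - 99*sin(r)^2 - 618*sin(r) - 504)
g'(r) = (sin(r) + 7)*(-12*sin(r)^3*cos(r) - 54*sin(r)^2*cos(r) + 198*sin(r)*cos(r) + 618*cos(r))/(3*sin(r)^4 + 18*sin(r)^3 - 99*sin(r)^2 - 618*sin(r) - 504)^2 + cos(r)/(3*sin(r)^4 + 18*sin(r)^3 - 99*sin(r)^2 - 618*sin(r) - 504) = (-3*sin(r)^2 + 2*sin(r) + 26)*cos(r)/(3*(sin(r) - 6)^2*(sin(r) + 1)^2*(sin(r) + 4)^2)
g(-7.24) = -0.08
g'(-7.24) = 0.27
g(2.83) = -0.01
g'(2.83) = -0.01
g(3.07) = -0.01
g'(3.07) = -0.01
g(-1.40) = -1.09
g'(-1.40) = 12.74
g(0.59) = -0.01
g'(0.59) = 0.00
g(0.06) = -0.01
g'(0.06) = 0.01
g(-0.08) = -0.02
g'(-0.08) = 0.02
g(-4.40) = -0.01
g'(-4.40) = -0.00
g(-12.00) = -0.00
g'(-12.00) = 0.01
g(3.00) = -0.01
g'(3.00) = -0.01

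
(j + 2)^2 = j^2 + 4*j + 4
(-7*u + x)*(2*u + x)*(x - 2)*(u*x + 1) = -14*u^3*x^2 + 28*u^3*x - 5*u^2*x^3 + 10*u^2*x^2 - 14*u^2*x + 28*u^2 + u*x^4 - 2*u*x^3 - 5*u*x^2 + 10*u*x + x^3 - 2*x^2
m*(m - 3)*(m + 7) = m^3 + 4*m^2 - 21*m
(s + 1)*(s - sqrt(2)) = s^2 - sqrt(2)*s + s - sqrt(2)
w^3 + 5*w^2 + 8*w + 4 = (w + 1)*(w + 2)^2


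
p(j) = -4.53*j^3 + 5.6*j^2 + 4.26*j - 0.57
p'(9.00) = -995.73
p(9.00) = -2811.00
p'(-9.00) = -1197.33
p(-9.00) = 3717.06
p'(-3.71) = -224.35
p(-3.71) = 292.03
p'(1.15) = -0.83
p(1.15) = 4.85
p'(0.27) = 6.29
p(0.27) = 0.90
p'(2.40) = -47.14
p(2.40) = -20.71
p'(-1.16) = -27.02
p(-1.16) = 9.09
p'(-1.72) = -55.21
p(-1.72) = 31.72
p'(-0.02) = 4.03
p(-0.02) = -0.65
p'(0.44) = 6.56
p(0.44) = 2.00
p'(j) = -13.59*j^2 + 11.2*j + 4.26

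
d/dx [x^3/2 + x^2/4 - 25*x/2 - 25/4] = 3*x^2/2 + x/2 - 25/2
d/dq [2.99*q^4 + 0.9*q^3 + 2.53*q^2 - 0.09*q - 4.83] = 11.96*q^3 + 2.7*q^2 + 5.06*q - 0.09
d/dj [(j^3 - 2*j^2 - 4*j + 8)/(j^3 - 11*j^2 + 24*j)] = (-9*j^4 + 56*j^3 - 116*j^2 + 176*j - 192)/(j^2*(j^4 - 22*j^3 + 169*j^2 - 528*j + 576))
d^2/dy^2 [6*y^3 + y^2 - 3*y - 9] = 36*y + 2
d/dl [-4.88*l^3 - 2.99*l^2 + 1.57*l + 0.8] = -14.64*l^2 - 5.98*l + 1.57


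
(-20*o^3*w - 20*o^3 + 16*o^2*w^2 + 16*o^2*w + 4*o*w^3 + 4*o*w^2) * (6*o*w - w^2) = -120*o^4*w^2 - 120*o^4*w + 116*o^3*w^3 + 116*o^3*w^2 + 8*o^2*w^4 + 8*o^2*w^3 - 4*o*w^5 - 4*o*w^4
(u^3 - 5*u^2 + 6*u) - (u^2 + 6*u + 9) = u^3 - 6*u^2 - 9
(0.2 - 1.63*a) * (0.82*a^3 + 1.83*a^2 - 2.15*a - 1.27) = -1.3366*a^4 - 2.8189*a^3 + 3.8705*a^2 + 1.6401*a - 0.254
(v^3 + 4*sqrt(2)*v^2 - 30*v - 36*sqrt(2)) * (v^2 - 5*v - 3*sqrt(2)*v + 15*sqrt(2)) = v^5 - 5*v^4 + sqrt(2)*v^4 - 54*v^3 - 5*sqrt(2)*v^3 + 54*sqrt(2)*v^2 + 270*v^2 - 270*sqrt(2)*v + 216*v - 1080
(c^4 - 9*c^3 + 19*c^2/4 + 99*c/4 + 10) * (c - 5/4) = c^5 - 41*c^4/4 + 16*c^3 + 301*c^2/16 - 335*c/16 - 25/2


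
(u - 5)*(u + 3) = u^2 - 2*u - 15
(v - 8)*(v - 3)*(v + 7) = v^3 - 4*v^2 - 53*v + 168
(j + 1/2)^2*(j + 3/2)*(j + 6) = j^4 + 17*j^3/2 + 67*j^2/4 + 87*j/8 + 9/4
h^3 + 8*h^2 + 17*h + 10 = (h + 1)*(h + 2)*(h + 5)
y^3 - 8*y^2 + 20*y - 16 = (y - 4)*(y - 2)^2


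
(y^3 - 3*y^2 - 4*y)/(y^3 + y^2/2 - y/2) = 2*(y - 4)/(2*y - 1)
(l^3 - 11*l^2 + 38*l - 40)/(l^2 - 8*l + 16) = (l^2 - 7*l + 10)/(l - 4)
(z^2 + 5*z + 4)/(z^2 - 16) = (z + 1)/(z - 4)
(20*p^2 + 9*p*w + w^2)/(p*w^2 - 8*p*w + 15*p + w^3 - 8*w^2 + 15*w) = (20*p^2 + 9*p*w + w^2)/(p*w^2 - 8*p*w + 15*p + w^3 - 8*w^2 + 15*w)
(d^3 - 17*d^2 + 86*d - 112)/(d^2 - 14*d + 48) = (d^2 - 9*d + 14)/(d - 6)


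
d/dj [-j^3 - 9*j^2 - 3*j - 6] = -3*j^2 - 18*j - 3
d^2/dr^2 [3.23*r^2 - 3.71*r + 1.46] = 6.46000000000000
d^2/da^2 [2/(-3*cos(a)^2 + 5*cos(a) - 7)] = 2*(-36*sin(a)^4 - 41*sin(a)^2 - 365*cos(a)/4 + 45*cos(3*a)/4 + 85)/(3*sin(a)^2 + 5*cos(a) - 10)^3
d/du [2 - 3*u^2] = -6*u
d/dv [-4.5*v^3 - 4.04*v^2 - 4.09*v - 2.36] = -13.5*v^2 - 8.08*v - 4.09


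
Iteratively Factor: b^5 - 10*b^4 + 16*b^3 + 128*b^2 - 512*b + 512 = (b - 4)*(b^4 - 6*b^3 - 8*b^2 + 96*b - 128) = (b - 4)*(b - 2)*(b^3 - 4*b^2 - 16*b + 64) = (b - 4)^2*(b - 2)*(b^2 - 16) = (b - 4)^2*(b - 2)*(b + 4)*(b - 4)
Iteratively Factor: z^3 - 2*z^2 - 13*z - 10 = (z + 1)*(z^2 - 3*z - 10) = (z + 1)*(z + 2)*(z - 5)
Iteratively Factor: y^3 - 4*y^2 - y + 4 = (y - 1)*(y^2 - 3*y - 4) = (y - 1)*(y + 1)*(y - 4)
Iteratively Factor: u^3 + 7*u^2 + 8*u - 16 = (u + 4)*(u^2 + 3*u - 4) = (u + 4)^2*(u - 1)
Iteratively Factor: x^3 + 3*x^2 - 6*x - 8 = (x + 1)*(x^2 + 2*x - 8) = (x - 2)*(x + 1)*(x + 4)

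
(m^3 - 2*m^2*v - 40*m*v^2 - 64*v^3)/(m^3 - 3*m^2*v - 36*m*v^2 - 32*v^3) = (m + 2*v)/(m + v)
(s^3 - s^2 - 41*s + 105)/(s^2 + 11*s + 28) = (s^2 - 8*s + 15)/(s + 4)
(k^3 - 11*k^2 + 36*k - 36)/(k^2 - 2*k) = k - 9 + 18/k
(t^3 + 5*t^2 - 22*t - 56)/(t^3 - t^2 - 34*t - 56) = (t^2 + 3*t - 28)/(t^2 - 3*t - 28)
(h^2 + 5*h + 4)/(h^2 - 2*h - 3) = (h + 4)/(h - 3)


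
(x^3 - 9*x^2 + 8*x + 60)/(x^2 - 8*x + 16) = (x^3 - 9*x^2 + 8*x + 60)/(x^2 - 8*x + 16)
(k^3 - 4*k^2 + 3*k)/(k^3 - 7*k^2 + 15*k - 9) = k/(k - 3)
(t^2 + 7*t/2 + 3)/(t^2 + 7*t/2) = (2*t^2 + 7*t + 6)/(t*(2*t + 7))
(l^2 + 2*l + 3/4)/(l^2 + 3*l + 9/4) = (2*l + 1)/(2*l + 3)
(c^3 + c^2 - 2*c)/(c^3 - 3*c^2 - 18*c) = (-c^2 - c + 2)/(-c^2 + 3*c + 18)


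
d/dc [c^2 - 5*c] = 2*c - 5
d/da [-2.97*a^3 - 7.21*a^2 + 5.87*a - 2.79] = -8.91*a^2 - 14.42*a + 5.87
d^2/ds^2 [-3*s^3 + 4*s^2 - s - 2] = 8 - 18*s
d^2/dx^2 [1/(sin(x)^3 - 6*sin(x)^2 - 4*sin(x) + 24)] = (-9*sin(x)^6 + 66*sin(x)^5 - 124*sin(x)^4 + 48*sin(x)^3 - 400*sin(x)^2 - 96*sin(x) + 320)/(sin(x)^3 - 6*sin(x)^2 - 4*sin(x) + 24)^3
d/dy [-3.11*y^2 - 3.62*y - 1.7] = -6.22*y - 3.62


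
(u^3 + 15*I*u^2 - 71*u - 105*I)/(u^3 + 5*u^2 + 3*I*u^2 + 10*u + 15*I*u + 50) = (u^2 + 10*I*u - 21)/(u^2 + u*(5 - 2*I) - 10*I)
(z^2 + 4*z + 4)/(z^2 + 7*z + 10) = (z + 2)/(z + 5)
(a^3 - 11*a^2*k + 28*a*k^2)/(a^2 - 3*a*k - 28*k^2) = a*(a - 4*k)/(a + 4*k)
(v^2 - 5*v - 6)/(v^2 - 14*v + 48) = (v + 1)/(v - 8)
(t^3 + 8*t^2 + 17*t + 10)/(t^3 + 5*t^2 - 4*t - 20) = (t + 1)/(t - 2)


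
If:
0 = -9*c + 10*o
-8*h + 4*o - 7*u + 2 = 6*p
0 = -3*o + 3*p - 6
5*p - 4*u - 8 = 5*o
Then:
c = 10*p/9 - 20/9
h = -p/4 - 19/16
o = p - 2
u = 1/2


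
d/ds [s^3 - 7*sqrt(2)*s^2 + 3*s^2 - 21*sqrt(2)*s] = 3*s^2 - 14*sqrt(2)*s + 6*s - 21*sqrt(2)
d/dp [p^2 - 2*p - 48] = 2*p - 2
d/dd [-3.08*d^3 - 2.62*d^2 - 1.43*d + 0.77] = -9.24*d^2 - 5.24*d - 1.43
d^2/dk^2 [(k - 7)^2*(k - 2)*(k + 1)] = 12*k^2 - 90*k + 122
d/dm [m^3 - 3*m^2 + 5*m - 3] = 3*m^2 - 6*m + 5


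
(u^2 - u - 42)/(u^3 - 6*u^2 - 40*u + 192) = (u - 7)/(u^2 - 12*u + 32)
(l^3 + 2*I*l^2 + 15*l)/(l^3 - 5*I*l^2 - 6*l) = (l + 5*I)/(l - 2*I)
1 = 1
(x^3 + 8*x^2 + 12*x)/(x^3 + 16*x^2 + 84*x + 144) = x*(x + 2)/(x^2 + 10*x + 24)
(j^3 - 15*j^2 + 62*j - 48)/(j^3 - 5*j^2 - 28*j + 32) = (j - 6)/(j + 4)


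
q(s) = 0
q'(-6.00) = 0.00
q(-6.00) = 0.00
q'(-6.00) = 0.00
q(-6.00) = 0.00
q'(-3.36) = 0.00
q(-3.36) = 0.00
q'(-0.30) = 0.00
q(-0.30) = 0.00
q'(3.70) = 0.00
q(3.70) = 0.00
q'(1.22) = 0.00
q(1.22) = 0.00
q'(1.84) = 0.00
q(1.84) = 0.00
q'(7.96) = 0.00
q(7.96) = 0.00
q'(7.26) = 0.00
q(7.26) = 0.00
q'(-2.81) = 0.00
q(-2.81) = 0.00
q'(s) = 0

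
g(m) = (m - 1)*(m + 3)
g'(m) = 2*m + 2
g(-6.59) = 27.25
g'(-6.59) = -11.18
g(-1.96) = -3.08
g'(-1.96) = -1.92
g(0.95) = -0.20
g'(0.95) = 3.90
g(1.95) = 4.70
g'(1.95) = 5.90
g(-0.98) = -4.00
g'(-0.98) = 0.04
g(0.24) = -2.46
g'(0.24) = 2.48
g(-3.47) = 2.10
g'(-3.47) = -4.94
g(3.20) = 13.64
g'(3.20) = 8.40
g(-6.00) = 21.00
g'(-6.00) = -10.00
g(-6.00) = 21.00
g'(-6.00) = -10.00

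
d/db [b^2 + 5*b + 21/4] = 2*b + 5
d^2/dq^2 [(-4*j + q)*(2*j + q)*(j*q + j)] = 2*j*(-2*j + 3*q + 1)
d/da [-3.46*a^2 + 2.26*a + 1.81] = 2.26 - 6.92*a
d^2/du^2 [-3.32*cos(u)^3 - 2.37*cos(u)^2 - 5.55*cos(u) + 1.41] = 8.04*cos(u) + 4.74*cos(2*u) + 7.47*cos(3*u)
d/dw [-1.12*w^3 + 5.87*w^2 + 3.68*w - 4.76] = -3.36*w^2 + 11.74*w + 3.68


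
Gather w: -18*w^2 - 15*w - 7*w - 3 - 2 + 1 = -18*w^2 - 22*w - 4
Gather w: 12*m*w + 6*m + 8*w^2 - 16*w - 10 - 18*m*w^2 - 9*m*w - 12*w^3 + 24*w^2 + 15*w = 6*m - 12*w^3 + w^2*(32 - 18*m) + w*(3*m - 1) - 10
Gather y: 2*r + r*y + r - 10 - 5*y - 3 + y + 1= 3*r + y*(r - 4) - 12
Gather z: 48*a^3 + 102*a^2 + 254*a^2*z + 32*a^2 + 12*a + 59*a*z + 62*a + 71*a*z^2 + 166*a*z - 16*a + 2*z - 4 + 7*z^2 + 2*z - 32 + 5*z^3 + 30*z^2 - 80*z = 48*a^3 + 134*a^2 + 58*a + 5*z^3 + z^2*(71*a + 37) + z*(254*a^2 + 225*a - 76) - 36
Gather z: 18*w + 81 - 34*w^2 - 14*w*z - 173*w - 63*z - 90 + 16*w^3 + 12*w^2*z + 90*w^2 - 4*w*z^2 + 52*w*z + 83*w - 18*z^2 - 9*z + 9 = 16*w^3 + 56*w^2 - 72*w + z^2*(-4*w - 18) + z*(12*w^2 + 38*w - 72)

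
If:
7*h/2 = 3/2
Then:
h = 3/7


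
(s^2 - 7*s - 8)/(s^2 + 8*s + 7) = (s - 8)/(s + 7)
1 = 1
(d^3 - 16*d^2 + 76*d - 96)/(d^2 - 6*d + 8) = (d^2 - 14*d + 48)/(d - 4)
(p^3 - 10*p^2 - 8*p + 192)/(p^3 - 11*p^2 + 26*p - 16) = (p^2 - 2*p - 24)/(p^2 - 3*p + 2)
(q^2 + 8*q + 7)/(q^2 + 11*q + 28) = (q + 1)/(q + 4)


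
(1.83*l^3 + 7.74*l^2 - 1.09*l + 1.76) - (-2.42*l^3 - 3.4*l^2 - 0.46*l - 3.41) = 4.25*l^3 + 11.14*l^2 - 0.63*l + 5.17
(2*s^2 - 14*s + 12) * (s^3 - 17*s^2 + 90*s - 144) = 2*s^5 - 48*s^4 + 430*s^3 - 1752*s^2 + 3096*s - 1728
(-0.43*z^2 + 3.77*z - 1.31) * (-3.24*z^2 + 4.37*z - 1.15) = 1.3932*z^4 - 14.0939*z^3 + 21.2138*z^2 - 10.0602*z + 1.5065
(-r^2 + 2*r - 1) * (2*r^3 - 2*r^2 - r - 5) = -2*r^5 + 6*r^4 - 5*r^3 + 5*r^2 - 9*r + 5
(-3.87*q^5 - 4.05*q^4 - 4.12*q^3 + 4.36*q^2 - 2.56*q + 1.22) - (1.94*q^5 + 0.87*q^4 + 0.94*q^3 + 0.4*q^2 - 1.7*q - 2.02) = -5.81*q^5 - 4.92*q^4 - 5.06*q^3 + 3.96*q^2 - 0.86*q + 3.24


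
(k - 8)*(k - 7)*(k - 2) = k^3 - 17*k^2 + 86*k - 112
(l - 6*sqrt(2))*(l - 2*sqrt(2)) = l^2 - 8*sqrt(2)*l + 24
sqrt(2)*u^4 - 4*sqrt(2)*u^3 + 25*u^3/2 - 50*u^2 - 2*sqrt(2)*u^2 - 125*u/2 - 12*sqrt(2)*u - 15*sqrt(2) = (u - 5)*(u + 1)*(u + 6*sqrt(2))*(sqrt(2)*u + 1/2)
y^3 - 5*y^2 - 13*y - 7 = (y - 7)*(y + 1)^2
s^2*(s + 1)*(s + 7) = s^4 + 8*s^3 + 7*s^2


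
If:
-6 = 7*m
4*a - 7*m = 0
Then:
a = -3/2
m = -6/7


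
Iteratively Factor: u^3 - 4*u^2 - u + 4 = (u - 1)*(u^2 - 3*u - 4) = (u - 4)*(u - 1)*(u + 1)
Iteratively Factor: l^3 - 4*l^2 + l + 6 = (l - 3)*(l^2 - l - 2) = (l - 3)*(l - 2)*(l + 1)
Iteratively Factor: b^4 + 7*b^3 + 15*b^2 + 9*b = (b + 3)*(b^3 + 4*b^2 + 3*b) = (b + 1)*(b + 3)*(b^2 + 3*b) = b*(b + 1)*(b + 3)*(b + 3)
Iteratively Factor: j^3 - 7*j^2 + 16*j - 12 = (j - 2)*(j^2 - 5*j + 6) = (j - 3)*(j - 2)*(j - 2)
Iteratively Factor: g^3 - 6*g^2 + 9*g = (g - 3)*(g^2 - 3*g) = (g - 3)^2*(g)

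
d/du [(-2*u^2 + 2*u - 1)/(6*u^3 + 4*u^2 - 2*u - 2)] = (6*u^4 - 12*u^3 + 7*u^2 + 8*u - 3)/(2*(9*u^6 + 12*u^5 - 2*u^4 - 10*u^3 - 3*u^2 + 2*u + 1))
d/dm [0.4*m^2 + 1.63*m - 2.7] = 0.8*m + 1.63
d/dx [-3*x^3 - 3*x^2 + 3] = 3*x*(-3*x - 2)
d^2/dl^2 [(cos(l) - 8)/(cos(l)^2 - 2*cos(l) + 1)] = (65*cos(l)/4 + 14*cos(2*l) - cos(3*l)/4 - 30)/(cos(l) - 1)^4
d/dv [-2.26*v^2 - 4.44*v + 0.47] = -4.52*v - 4.44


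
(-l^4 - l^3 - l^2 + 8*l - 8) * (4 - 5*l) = 5*l^5 + l^4 + l^3 - 44*l^2 + 72*l - 32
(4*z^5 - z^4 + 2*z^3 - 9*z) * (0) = 0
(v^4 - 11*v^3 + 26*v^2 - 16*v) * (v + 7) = v^5 - 4*v^4 - 51*v^3 + 166*v^2 - 112*v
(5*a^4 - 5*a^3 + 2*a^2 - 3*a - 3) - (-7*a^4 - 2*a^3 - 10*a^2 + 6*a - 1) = 12*a^4 - 3*a^3 + 12*a^2 - 9*a - 2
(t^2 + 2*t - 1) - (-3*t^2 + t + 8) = 4*t^2 + t - 9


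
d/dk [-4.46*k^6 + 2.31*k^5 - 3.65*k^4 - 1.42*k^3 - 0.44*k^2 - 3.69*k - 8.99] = -26.76*k^5 + 11.55*k^4 - 14.6*k^3 - 4.26*k^2 - 0.88*k - 3.69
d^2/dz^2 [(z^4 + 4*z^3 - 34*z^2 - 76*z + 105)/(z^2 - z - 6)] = 2*(z^6 - 3*z^5 - 15*z^4 - 34*z^3 - 9*z^2 - 1251*z - 33)/(z^6 - 3*z^5 - 15*z^4 + 35*z^3 + 90*z^2 - 108*z - 216)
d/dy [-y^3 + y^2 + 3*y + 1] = -3*y^2 + 2*y + 3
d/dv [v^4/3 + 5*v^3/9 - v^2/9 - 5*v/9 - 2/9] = 4*v^3/3 + 5*v^2/3 - 2*v/9 - 5/9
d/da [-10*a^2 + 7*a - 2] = 7 - 20*a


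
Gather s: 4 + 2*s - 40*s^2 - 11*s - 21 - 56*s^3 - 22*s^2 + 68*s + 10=-56*s^3 - 62*s^2 + 59*s - 7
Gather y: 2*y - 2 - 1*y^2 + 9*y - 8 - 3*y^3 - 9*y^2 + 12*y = -3*y^3 - 10*y^2 + 23*y - 10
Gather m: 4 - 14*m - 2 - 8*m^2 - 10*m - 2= -8*m^2 - 24*m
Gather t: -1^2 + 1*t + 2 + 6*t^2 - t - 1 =6*t^2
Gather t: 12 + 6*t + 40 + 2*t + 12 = 8*t + 64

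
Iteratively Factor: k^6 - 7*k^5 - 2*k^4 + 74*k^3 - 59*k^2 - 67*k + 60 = (k - 5)*(k^5 - 2*k^4 - 12*k^3 + 14*k^2 + 11*k - 12) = (k - 5)*(k - 4)*(k^4 + 2*k^3 - 4*k^2 - 2*k + 3) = (k - 5)*(k - 4)*(k - 1)*(k^3 + 3*k^2 - k - 3) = (k - 5)*(k - 4)*(k - 1)*(k + 1)*(k^2 + 2*k - 3) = (k - 5)*(k - 4)*(k - 1)^2*(k + 1)*(k + 3)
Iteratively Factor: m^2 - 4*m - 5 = (m + 1)*(m - 5)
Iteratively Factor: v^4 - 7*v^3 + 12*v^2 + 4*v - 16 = (v - 2)*(v^3 - 5*v^2 + 2*v + 8) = (v - 2)^2*(v^2 - 3*v - 4) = (v - 4)*(v - 2)^2*(v + 1)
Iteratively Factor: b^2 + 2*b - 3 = (b - 1)*(b + 3)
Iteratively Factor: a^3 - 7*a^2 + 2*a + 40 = (a - 4)*(a^2 - 3*a - 10) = (a - 4)*(a + 2)*(a - 5)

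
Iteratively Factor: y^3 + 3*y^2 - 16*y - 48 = (y + 4)*(y^2 - y - 12) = (y - 4)*(y + 4)*(y + 3)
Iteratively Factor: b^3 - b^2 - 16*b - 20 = (b + 2)*(b^2 - 3*b - 10) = (b + 2)^2*(b - 5)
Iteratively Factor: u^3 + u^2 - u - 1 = (u - 1)*(u^2 + 2*u + 1) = (u - 1)*(u + 1)*(u + 1)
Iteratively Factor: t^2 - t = (t)*(t - 1)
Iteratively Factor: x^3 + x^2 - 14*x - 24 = (x + 2)*(x^2 - x - 12) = (x - 4)*(x + 2)*(x + 3)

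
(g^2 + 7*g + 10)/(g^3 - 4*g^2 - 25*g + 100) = (g + 2)/(g^2 - 9*g + 20)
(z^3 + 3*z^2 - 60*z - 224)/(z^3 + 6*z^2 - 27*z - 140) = (z - 8)/(z - 5)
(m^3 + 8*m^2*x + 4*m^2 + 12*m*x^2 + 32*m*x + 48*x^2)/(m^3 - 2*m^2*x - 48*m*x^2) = (-m^2 - 2*m*x - 4*m - 8*x)/(m*(-m + 8*x))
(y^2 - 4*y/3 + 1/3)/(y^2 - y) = (y - 1/3)/y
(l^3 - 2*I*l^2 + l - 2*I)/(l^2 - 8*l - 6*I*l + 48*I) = (l^3 - 2*I*l^2 + l - 2*I)/(l^2 - 8*l - 6*I*l + 48*I)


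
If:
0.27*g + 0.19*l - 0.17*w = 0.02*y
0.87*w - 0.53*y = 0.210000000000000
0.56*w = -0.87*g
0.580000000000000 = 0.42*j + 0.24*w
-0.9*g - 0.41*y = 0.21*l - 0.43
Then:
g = -0.76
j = 0.71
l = 2.30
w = 1.18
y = 1.54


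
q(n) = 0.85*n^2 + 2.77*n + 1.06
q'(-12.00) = -17.63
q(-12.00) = 90.22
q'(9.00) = 18.07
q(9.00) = 94.84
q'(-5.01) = -5.75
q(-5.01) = 8.52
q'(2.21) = 6.53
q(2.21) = 11.33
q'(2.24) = 6.58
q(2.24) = 11.53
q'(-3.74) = -3.59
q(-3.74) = 2.59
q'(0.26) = 3.21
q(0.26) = 1.84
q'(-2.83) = -2.04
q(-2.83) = 0.03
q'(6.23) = 13.36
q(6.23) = 51.31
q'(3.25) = 8.30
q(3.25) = 19.04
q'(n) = 1.7*n + 2.77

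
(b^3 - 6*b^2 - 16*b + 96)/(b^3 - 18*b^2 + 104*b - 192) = (b + 4)/(b - 8)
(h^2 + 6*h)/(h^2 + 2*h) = (h + 6)/(h + 2)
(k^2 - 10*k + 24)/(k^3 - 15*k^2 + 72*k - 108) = (k - 4)/(k^2 - 9*k + 18)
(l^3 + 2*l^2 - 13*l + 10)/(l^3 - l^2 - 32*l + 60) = (l^2 + 4*l - 5)/(l^2 + l - 30)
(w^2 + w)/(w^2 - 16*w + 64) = w*(w + 1)/(w^2 - 16*w + 64)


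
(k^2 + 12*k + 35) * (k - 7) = k^3 + 5*k^2 - 49*k - 245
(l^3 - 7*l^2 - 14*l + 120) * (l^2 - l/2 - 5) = l^5 - 15*l^4/2 - 31*l^3/2 + 162*l^2 + 10*l - 600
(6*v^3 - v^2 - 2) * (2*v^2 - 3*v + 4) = 12*v^5 - 20*v^4 + 27*v^3 - 8*v^2 + 6*v - 8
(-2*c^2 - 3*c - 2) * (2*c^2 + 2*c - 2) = -4*c^4 - 10*c^3 - 6*c^2 + 2*c + 4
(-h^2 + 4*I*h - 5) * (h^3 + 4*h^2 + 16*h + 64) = -h^5 - 4*h^4 + 4*I*h^4 - 21*h^3 + 16*I*h^3 - 84*h^2 + 64*I*h^2 - 80*h + 256*I*h - 320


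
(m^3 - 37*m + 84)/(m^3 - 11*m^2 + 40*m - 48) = (m + 7)/(m - 4)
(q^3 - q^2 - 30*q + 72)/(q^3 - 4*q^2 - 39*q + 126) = (q - 4)/(q - 7)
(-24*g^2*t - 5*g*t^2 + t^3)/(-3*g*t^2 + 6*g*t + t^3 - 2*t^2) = (24*g^2 + 5*g*t - t^2)/(3*g*t - 6*g - t^2 + 2*t)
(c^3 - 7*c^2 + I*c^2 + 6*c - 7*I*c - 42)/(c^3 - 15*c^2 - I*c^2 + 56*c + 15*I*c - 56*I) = (c^2 + I*c + 6)/(c^2 - c*(8 + I) + 8*I)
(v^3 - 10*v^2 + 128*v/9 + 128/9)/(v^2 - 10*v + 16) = (v^2 - 2*v - 16/9)/(v - 2)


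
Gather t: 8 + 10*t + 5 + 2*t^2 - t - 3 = 2*t^2 + 9*t + 10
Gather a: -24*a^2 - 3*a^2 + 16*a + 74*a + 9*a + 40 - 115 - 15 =-27*a^2 + 99*a - 90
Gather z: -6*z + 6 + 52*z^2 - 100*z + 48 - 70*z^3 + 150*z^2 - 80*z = -70*z^3 + 202*z^2 - 186*z + 54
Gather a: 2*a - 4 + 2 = 2*a - 2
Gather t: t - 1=t - 1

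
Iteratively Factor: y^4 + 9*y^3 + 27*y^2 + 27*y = (y)*(y^3 + 9*y^2 + 27*y + 27) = y*(y + 3)*(y^2 + 6*y + 9) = y*(y + 3)^2*(y + 3)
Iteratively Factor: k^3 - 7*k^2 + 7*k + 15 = (k - 3)*(k^2 - 4*k - 5) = (k - 3)*(k + 1)*(k - 5)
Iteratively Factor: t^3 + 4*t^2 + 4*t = (t + 2)*(t^2 + 2*t) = t*(t + 2)*(t + 2)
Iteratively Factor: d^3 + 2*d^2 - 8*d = (d)*(d^2 + 2*d - 8) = d*(d - 2)*(d + 4)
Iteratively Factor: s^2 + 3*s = (s + 3)*(s)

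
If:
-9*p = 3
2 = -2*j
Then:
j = -1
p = -1/3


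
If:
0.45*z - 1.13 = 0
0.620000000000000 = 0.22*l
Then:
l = 2.82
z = 2.51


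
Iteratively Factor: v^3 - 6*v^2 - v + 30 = (v - 3)*(v^2 - 3*v - 10) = (v - 5)*(v - 3)*(v + 2)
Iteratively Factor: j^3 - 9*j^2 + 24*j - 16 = (j - 4)*(j^2 - 5*j + 4) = (j - 4)^2*(j - 1)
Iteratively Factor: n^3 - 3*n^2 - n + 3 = (n + 1)*(n^2 - 4*n + 3) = (n - 1)*(n + 1)*(n - 3)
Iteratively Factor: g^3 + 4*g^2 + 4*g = (g + 2)*(g^2 + 2*g) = g*(g + 2)*(g + 2)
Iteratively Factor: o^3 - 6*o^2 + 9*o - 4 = (o - 1)*(o^2 - 5*o + 4) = (o - 1)^2*(o - 4)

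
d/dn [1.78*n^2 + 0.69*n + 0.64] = 3.56*n + 0.69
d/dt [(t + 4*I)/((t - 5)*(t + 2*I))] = ((t - 5)*(t + 2*I) - (t - 5)*(t + 4*I) - (t + 2*I)*(t + 4*I))/((t - 5)^2*(t + 2*I)^2)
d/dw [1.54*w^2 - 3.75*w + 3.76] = 3.08*w - 3.75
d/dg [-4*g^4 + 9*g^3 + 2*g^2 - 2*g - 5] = -16*g^3 + 27*g^2 + 4*g - 2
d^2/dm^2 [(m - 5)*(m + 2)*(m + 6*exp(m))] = 6*m^2*exp(m) + 6*m*exp(m) + 6*m - 84*exp(m) - 6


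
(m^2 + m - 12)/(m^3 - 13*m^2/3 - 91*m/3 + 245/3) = 3*(m^2 + m - 12)/(3*m^3 - 13*m^2 - 91*m + 245)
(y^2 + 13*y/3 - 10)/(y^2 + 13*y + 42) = (y - 5/3)/(y + 7)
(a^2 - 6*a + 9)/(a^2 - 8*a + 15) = (a - 3)/(a - 5)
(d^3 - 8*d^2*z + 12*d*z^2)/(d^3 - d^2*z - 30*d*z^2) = (d - 2*z)/(d + 5*z)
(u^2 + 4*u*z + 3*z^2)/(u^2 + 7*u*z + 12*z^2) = (u + z)/(u + 4*z)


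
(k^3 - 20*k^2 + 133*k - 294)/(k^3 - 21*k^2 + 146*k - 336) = (k - 7)/(k - 8)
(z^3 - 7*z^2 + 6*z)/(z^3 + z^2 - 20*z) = (z^2 - 7*z + 6)/(z^2 + z - 20)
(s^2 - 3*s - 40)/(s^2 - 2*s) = (s^2 - 3*s - 40)/(s*(s - 2))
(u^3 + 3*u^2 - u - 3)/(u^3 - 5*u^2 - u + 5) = (u + 3)/(u - 5)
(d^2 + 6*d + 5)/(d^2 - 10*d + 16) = (d^2 + 6*d + 5)/(d^2 - 10*d + 16)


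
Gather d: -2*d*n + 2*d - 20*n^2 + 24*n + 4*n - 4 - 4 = d*(2 - 2*n) - 20*n^2 + 28*n - 8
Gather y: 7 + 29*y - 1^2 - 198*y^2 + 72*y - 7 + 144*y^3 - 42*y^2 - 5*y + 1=144*y^3 - 240*y^2 + 96*y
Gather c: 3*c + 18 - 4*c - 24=-c - 6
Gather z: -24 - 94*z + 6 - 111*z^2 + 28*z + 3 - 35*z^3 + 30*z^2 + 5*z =-35*z^3 - 81*z^2 - 61*z - 15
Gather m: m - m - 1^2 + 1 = 0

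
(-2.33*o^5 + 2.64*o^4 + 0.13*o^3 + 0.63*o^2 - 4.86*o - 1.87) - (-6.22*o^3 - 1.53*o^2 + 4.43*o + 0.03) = -2.33*o^5 + 2.64*o^4 + 6.35*o^3 + 2.16*o^2 - 9.29*o - 1.9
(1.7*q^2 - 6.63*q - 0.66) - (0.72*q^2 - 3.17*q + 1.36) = 0.98*q^2 - 3.46*q - 2.02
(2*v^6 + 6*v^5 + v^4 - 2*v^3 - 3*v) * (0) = 0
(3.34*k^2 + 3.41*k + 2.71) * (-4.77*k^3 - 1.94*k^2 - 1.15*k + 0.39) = -15.9318*k^5 - 22.7453*k^4 - 23.3831*k^3 - 7.8763*k^2 - 1.7866*k + 1.0569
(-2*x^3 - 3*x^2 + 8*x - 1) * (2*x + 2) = -4*x^4 - 10*x^3 + 10*x^2 + 14*x - 2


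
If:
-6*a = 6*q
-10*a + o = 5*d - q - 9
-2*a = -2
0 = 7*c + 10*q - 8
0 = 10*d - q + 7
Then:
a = 1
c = 18/7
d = -4/5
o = -2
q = -1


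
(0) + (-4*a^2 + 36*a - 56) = -4*a^2 + 36*a - 56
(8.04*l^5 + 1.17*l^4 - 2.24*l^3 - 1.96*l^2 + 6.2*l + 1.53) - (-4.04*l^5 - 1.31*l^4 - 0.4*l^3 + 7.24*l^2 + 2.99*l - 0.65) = 12.08*l^5 + 2.48*l^4 - 1.84*l^3 - 9.2*l^2 + 3.21*l + 2.18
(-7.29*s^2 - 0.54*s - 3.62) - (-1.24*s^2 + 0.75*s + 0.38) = -6.05*s^2 - 1.29*s - 4.0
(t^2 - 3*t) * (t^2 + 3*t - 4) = t^4 - 13*t^2 + 12*t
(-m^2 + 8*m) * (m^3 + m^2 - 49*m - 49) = -m^5 + 7*m^4 + 57*m^3 - 343*m^2 - 392*m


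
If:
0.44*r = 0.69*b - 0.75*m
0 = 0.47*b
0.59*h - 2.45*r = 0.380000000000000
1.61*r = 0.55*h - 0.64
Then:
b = 0.00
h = 2.40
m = -0.25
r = 0.42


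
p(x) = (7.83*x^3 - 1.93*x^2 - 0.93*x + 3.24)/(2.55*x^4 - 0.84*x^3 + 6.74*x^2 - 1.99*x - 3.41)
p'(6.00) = -0.07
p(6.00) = 0.48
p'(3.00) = -0.18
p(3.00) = 0.83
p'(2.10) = -0.27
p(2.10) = 1.02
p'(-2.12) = -0.08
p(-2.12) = -0.86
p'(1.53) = -0.66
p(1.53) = 1.25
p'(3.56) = -0.15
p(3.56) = 0.74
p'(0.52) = -4.29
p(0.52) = -1.31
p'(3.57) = -0.15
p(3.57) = 0.73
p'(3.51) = -0.15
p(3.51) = 0.74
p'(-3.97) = -0.11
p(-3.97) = -0.64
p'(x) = (23.49*x^2 - 3.86*x - 0.93)/(2.55*x^4 - 0.84*x^3 + 6.74*x^2 - 1.99*x - 3.41) + (-10.2*x^3 + 2.52*x^2 - 13.48*x + 1.99)*(7.83*x^3 - 1.93*x^2 - 0.93*x + 3.24)/(2.55*x^4 - 0.84*x^3 + 6.74*x^2 - 1.99*x - 3.41)^2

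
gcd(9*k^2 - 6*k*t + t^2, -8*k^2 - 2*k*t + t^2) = 1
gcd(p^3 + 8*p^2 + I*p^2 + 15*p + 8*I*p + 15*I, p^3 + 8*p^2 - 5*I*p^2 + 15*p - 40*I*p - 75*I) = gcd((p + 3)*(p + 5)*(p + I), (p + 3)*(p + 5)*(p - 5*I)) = p^2 + 8*p + 15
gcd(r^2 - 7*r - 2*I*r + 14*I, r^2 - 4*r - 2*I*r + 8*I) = r - 2*I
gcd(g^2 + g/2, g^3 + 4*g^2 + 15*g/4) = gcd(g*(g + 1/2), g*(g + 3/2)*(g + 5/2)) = g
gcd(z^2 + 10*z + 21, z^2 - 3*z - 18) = z + 3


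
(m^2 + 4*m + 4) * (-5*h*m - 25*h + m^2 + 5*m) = -5*h*m^3 - 45*h*m^2 - 120*h*m - 100*h + m^4 + 9*m^3 + 24*m^2 + 20*m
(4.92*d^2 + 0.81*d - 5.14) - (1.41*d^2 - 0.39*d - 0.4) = 3.51*d^2 + 1.2*d - 4.74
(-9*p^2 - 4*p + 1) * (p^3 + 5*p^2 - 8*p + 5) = -9*p^5 - 49*p^4 + 53*p^3 - 8*p^2 - 28*p + 5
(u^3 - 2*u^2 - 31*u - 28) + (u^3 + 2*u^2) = 2*u^3 - 31*u - 28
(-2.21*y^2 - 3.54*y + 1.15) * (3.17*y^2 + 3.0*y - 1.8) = -7.0057*y^4 - 17.8518*y^3 - 2.9965*y^2 + 9.822*y - 2.07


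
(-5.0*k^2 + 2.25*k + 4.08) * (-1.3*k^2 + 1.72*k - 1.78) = 6.5*k^4 - 11.525*k^3 + 7.466*k^2 + 3.0126*k - 7.2624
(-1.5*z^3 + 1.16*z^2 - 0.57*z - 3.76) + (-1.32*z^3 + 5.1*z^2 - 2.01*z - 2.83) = -2.82*z^3 + 6.26*z^2 - 2.58*z - 6.59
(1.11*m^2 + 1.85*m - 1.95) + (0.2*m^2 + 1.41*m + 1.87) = 1.31*m^2 + 3.26*m - 0.0799999999999998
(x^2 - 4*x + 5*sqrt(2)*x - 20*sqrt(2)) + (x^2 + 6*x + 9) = 2*x^2 + 2*x + 5*sqrt(2)*x - 20*sqrt(2) + 9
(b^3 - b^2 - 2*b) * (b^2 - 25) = b^5 - b^4 - 27*b^3 + 25*b^2 + 50*b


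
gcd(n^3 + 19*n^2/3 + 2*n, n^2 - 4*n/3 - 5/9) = n + 1/3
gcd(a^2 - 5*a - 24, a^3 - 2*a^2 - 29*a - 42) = a + 3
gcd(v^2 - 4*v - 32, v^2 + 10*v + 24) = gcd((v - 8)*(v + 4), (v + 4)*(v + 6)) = v + 4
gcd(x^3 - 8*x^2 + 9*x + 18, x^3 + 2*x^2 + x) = x + 1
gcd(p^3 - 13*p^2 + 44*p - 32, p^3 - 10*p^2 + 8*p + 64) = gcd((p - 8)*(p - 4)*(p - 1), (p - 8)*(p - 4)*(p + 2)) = p^2 - 12*p + 32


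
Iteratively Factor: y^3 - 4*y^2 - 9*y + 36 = (y + 3)*(y^2 - 7*y + 12) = (y - 3)*(y + 3)*(y - 4)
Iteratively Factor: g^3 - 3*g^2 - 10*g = (g)*(g^2 - 3*g - 10) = g*(g - 5)*(g + 2)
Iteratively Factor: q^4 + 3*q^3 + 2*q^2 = (q)*(q^3 + 3*q^2 + 2*q) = q^2*(q^2 + 3*q + 2) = q^2*(q + 2)*(q + 1)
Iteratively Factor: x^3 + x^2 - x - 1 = (x + 1)*(x^2 - 1) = (x + 1)^2*(x - 1)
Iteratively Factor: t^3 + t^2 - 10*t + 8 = (t - 1)*(t^2 + 2*t - 8) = (t - 1)*(t + 4)*(t - 2)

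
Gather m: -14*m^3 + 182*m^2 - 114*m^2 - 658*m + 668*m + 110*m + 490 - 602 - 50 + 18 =-14*m^3 + 68*m^2 + 120*m - 144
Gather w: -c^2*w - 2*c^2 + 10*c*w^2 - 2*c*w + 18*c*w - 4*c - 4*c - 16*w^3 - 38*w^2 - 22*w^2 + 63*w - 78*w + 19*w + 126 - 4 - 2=-2*c^2 - 8*c - 16*w^3 + w^2*(10*c - 60) + w*(-c^2 + 16*c + 4) + 120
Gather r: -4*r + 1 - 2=-4*r - 1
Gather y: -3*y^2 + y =-3*y^2 + y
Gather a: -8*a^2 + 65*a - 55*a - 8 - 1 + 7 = -8*a^2 + 10*a - 2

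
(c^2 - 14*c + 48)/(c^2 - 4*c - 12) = (c - 8)/(c + 2)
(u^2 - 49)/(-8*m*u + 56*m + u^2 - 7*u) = (u + 7)/(-8*m + u)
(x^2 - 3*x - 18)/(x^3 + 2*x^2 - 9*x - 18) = (x - 6)/(x^2 - x - 6)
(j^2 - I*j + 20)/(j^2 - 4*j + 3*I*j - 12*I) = (j^2 - I*j + 20)/(j^2 + j*(-4 + 3*I) - 12*I)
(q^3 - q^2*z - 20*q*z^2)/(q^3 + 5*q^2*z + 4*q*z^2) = (q - 5*z)/(q + z)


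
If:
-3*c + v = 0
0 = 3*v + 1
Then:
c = -1/9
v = -1/3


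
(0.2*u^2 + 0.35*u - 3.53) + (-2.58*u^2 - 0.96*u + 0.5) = -2.38*u^2 - 0.61*u - 3.03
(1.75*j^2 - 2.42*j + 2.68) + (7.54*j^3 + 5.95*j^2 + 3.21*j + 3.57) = 7.54*j^3 + 7.7*j^2 + 0.79*j + 6.25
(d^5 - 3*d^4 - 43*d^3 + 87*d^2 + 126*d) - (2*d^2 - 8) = d^5 - 3*d^4 - 43*d^3 + 85*d^2 + 126*d + 8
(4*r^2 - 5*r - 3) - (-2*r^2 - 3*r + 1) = 6*r^2 - 2*r - 4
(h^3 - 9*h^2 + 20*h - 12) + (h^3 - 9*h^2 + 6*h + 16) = 2*h^3 - 18*h^2 + 26*h + 4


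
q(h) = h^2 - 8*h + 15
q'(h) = 2*h - 8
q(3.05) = -0.10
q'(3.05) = -1.90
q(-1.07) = 24.70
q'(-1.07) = -10.14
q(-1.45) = 28.70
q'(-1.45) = -10.90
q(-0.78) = 21.85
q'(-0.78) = -9.56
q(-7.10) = 122.21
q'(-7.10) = -22.20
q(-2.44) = 40.47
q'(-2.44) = -12.88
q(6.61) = 5.81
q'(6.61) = 5.22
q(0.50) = 11.25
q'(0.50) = -7.00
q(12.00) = 63.00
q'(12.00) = 16.00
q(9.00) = 24.00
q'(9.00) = 10.00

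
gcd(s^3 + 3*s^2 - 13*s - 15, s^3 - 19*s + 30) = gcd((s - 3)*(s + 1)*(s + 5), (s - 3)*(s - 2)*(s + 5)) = s^2 + 2*s - 15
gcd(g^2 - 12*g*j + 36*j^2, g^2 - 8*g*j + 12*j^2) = g - 6*j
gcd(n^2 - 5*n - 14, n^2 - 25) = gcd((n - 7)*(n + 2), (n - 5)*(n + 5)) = 1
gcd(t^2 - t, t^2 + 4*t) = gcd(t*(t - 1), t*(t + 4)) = t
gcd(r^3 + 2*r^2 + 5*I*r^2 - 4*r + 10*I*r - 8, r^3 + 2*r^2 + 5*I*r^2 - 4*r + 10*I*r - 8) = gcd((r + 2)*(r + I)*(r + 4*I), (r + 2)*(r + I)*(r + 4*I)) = r^3 + r^2*(2 + 5*I) + r*(-4 + 10*I) - 8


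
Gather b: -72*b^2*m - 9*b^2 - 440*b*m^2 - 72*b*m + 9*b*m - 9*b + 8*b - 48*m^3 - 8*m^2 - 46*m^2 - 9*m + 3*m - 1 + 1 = b^2*(-72*m - 9) + b*(-440*m^2 - 63*m - 1) - 48*m^3 - 54*m^2 - 6*m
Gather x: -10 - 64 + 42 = -32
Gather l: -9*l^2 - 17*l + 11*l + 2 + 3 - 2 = -9*l^2 - 6*l + 3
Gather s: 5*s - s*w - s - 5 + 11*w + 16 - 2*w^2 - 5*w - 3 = s*(4 - w) - 2*w^2 + 6*w + 8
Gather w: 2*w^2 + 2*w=2*w^2 + 2*w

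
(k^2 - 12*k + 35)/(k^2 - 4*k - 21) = (k - 5)/(k + 3)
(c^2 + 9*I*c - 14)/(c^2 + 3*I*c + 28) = (c + 2*I)/(c - 4*I)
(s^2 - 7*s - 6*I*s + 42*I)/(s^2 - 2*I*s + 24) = (s - 7)/(s + 4*I)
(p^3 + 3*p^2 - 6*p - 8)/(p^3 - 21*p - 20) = (p - 2)/(p - 5)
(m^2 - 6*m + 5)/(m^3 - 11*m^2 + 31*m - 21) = (m - 5)/(m^2 - 10*m + 21)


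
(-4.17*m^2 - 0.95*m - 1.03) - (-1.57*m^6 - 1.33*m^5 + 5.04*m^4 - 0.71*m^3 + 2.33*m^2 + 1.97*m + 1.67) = 1.57*m^6 + 1.33*m^5 - 5.04*m^4 + 0.71*m^3 - 6.5*m^2 - 2.92*m - 2.7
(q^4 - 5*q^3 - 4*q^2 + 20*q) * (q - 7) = q^5 - 12*q^4 + 31*q^3 + 48*q^2 - 140*q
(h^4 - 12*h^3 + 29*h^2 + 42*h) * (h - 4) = h^5 - 16*h^4 + 77*h^3 - 74*h^2 - 168*h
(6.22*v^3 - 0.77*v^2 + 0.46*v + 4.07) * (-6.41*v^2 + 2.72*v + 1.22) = -39.8702*v^5 + 21.8541*v^4 + 2.5454*v^3 - 25.7769*v^2 + 11.6316*v + 4.9654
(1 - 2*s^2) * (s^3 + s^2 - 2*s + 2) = -2*s^5 - 2*s^4 + 5*s^3 - 3*s^2 - 2*s + 2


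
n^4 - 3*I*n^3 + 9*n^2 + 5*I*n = n*(n - 5*I)*(n + I)^2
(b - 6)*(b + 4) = b^2 - 2*b - 24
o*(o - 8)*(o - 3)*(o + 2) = o^4 - 9*o^3 + 2*o^2 + 48*o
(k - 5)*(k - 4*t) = k^2 - 4*k*t - 5*k + 20*t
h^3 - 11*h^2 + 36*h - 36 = (h - 6)*(h - 3)*(h - 2)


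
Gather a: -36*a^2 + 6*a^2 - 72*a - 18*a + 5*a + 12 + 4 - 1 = -30*a^2 - 85*a + 15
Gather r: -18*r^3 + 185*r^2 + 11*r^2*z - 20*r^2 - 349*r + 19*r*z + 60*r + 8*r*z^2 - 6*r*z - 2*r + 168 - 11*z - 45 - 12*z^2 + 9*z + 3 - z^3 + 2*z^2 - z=-18*r^3 + r^2*(11*z + 165) + r*(8*z^2 + 13*z - 291) - z^3 - 10*z^2 - 3*z + 126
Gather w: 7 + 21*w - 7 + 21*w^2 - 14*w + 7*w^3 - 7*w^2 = 7*w^3 + 14*w^2 + 7*w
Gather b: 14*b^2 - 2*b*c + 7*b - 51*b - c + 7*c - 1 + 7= 14*b^2 + b*(-2*c - 44) + 6*c + 6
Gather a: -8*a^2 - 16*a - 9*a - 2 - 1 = -8*a^2 - 25*a - 3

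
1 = 1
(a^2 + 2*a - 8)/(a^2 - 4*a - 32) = (a - 2)/(a - 8)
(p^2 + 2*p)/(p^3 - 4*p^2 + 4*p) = (p + 2)/(p^2 - 4*p + 4)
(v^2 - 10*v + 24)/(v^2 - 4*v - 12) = (v - 4)/(v + 2)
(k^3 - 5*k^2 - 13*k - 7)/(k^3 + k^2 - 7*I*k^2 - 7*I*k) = (k^2 - 6*k - 7)/(k*(k - 7*I))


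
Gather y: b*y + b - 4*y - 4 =b + y*(b - 4) - 4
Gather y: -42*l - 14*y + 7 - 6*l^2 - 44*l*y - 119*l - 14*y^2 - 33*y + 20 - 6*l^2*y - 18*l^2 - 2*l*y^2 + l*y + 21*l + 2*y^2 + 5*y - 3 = -24*l^2 - 140*l + y^2*(-2*l - 12) + y*(-6*l^2 - 43*l - 42) + 24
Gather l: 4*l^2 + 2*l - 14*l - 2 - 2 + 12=4*l^2 - 12*l + 8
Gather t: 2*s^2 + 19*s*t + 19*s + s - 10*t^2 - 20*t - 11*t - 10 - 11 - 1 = 2*s^2 + 20*s - 10*t^2 + t*(19*s - 31) - 22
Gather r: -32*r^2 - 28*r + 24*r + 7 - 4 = -32*r^2 - 4*r + 3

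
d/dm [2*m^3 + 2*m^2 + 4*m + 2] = 6*m^2 + 4*m + 4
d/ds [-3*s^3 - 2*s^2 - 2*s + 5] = -9*s^2 - 4*s - 2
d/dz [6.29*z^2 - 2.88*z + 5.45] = 12.58*z - 2.88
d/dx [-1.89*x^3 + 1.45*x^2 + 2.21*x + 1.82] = -5.67*x^2 + 2.9*x + 2.21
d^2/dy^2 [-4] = 0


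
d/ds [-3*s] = -3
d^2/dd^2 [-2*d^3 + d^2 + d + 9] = 2 - 12*d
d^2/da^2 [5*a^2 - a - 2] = 10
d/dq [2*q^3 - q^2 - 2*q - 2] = 6*q^2 - 2*q - 2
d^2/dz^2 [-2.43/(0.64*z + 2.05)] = -1.990656/(0.64*z + 2.05)^3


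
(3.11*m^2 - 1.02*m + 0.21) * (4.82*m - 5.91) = 14.9902*m^3 - 23.2965*m^2 + 7.0404*m - 1.2411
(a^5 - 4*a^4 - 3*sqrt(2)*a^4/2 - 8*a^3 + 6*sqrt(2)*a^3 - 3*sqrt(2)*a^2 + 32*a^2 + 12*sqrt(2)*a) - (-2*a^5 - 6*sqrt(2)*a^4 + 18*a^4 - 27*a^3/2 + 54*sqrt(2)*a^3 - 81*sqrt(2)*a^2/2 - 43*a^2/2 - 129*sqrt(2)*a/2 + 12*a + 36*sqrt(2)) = 3*a^5 - 22*a^4 + 9*sqrt(2)*a^4/2 - 48*sqrt(2)*a^3 + 11*a^3/2 + 75*sqrt(2)*a^2/2 + 107*a^2/2 - 12*a + 153*sqrt(2)*a/2 - 36*sqrt(2)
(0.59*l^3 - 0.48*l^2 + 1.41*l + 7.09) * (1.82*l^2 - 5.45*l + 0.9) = 1.0738*l^5 - 4.0891*l^4 + 5.7132*l^3 + 4.7873*l^2 - 37.3715*l + 6.381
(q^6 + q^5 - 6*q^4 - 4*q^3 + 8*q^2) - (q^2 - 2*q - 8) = q^6 + q^5 - 6*q^4 - 4*q^3 + 7*q^2 + 2*q + 8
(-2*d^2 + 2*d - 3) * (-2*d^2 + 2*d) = 4*d^4 - 8*d^3 + 10*d^2 - 6*d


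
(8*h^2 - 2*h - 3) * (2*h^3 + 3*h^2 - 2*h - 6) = 16*h^5 + 20*h^4 - 28*h^3 - 53*h^2 + 18*h + 18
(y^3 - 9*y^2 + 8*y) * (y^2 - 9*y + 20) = y^5 - 18*y^4 + 109*y^3 - 252*y^2 + 160*y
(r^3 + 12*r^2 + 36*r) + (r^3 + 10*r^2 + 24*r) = 2*r^3 + 22*r^2 + 60*r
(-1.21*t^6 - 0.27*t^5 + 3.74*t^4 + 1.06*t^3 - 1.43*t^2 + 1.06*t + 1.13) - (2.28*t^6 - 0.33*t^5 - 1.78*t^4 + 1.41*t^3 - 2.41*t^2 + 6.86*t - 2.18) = -3.49*t^6 + 0.06*t^5 + 5.52*t^4 - 0.35*t^3 + 0.98*t^2 - 5.8*t + 3.31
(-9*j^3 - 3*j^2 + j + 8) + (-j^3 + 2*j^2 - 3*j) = -10*j^3 - j^2 - 2*j + 8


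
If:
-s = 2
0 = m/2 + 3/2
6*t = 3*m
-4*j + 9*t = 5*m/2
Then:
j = -3/2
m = -3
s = -2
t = -3/2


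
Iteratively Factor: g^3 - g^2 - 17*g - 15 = (g + 3)*(g^2 - 4*g - 5) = (g + 1)*(g + 3)*(g - 5)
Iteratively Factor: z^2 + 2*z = (z + 2)*(z)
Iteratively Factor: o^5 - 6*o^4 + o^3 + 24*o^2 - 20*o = (o + 2)*(o^4 - 8*o^3 + 17*o^2 - 10*o) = (o - 5)*(o + 2)*(o^3 - 3*o^2 + 2*o) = (o - 5)*(o - 1)*(o + 2)*(o^2 - 2*o) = o*(o - 5)*(o - 1)*(o + 2)*(o - 2)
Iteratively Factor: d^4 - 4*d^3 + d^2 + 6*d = (d + 1)*(d^3 - 5*d^2 + 6*d) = (d - 2)*(d + 1)*(d^2 - 3*d) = (d - 3)*(d - 2)*(d + 1)*(d)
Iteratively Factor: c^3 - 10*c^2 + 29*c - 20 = (c - 5)*(c^2 - 5*c + 4) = (c - 5)*(c - 4)*(c - 1)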